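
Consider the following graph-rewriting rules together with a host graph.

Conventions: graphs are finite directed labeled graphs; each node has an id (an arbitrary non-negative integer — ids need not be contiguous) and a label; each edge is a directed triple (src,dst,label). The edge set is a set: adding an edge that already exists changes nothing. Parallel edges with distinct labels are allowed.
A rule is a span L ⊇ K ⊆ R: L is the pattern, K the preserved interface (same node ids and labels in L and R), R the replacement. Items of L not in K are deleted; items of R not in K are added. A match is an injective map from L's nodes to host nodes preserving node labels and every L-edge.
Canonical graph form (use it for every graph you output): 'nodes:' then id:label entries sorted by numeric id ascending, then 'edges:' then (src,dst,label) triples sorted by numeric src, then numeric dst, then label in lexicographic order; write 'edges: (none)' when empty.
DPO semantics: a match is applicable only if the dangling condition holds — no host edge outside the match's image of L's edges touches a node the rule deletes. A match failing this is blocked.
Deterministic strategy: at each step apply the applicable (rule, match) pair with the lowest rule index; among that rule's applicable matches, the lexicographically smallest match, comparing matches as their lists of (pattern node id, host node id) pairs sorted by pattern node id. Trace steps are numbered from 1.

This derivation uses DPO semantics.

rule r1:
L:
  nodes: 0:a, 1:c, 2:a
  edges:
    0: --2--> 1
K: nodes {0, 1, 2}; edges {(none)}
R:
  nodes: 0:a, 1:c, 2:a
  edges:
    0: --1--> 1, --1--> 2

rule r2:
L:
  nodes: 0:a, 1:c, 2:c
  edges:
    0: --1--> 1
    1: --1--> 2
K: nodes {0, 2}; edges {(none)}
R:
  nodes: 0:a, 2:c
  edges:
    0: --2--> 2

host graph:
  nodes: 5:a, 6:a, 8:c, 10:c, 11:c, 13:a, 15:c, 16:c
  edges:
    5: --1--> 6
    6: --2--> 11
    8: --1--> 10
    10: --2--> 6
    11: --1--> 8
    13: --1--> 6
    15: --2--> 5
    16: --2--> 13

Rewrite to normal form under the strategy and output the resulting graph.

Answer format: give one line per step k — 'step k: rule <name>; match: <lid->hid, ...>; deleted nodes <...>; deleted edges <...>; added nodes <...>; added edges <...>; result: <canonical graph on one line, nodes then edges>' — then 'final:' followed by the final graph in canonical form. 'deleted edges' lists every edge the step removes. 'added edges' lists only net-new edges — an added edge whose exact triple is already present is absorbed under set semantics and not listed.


step 1: rule r1; match: 0->6, 1->11, 2->5; deleted nodes (none); deleted edges (6,11,2); added nodes (none); added edges (6,5,1); (6,11,1); result: nodes: 5:a, 6:a, 8:c, 10:c, 11:c, 13:a, 15:c, 16:c edges: (5,6,1); (6,5,1); (6,11,1); (8,10,1); (10,6,2); (11,8,1); (13,6,1); (15,5,2); (16,13,2)
step 2: rule r2; match: 0->6, 1->11, 2->8; deleted nodes 11; deleted edges (6,11,1); (11,8,1); added nodes (none); added edges (6,8,2); result: nodes: 5:a, 6:a, 8:c, 10:c, 13:a, 15:c, 16:c edges: (5,6,1); (6,5,1); (6,8,2); (8,10,1); (10,6,2); (13,6,1); (15,5,2); (16,13,2)
step 3: rule r1; match: 0->6, 1->8, 2->5; deleted nodes (none); deleted edges (6,8,2); added nodes (none); added edges (6,8,1); result: nodes: 5:a, 6:a, 8:c, 10:c, 13:a, 15:c, 16:c edges: (5,6,1); (6,5,1); (6,8,1); (8,10,1); (10,6,2); (13,6,1); (15,5,2); (16,13,2)
step 4: rule r2; match: 0->6, 1->8, 2->10; deleted nodes 8; deleted edges (6,8,1); (8,10,1); added nodes (none); added edges (6,10,2); result: nodes: 5:a, 6:a, 10:c, 13:a, 15:c, 16:c edges: (5,6,1); (6,5,1); (6,10,2); (10,6,2); (13,6,1); (15,5,2); (16,13,2)
step 5: rule r1; match: 0->6, 1->10, 2->5; deleted nodes (none); deleted edges (6,10,2); added nodes (none); added edges (6,10,1); result: nodes: 5:a, 6:a, 10:c, 13:a, 15:c, 16:c edges: (5,6,1); (6,5,1); (6,10,1); (10,6,2); (13,6,1); (15,5,2); (16,13,2)
final:
nodes: 5:a, 6:a, 10:c, 13:a, 15:c, 16:c
edges: (5,6,1); (6,5,1); (6,10,1); (10,6,2); (13,6,1); (15,5,2); (16,13,2)


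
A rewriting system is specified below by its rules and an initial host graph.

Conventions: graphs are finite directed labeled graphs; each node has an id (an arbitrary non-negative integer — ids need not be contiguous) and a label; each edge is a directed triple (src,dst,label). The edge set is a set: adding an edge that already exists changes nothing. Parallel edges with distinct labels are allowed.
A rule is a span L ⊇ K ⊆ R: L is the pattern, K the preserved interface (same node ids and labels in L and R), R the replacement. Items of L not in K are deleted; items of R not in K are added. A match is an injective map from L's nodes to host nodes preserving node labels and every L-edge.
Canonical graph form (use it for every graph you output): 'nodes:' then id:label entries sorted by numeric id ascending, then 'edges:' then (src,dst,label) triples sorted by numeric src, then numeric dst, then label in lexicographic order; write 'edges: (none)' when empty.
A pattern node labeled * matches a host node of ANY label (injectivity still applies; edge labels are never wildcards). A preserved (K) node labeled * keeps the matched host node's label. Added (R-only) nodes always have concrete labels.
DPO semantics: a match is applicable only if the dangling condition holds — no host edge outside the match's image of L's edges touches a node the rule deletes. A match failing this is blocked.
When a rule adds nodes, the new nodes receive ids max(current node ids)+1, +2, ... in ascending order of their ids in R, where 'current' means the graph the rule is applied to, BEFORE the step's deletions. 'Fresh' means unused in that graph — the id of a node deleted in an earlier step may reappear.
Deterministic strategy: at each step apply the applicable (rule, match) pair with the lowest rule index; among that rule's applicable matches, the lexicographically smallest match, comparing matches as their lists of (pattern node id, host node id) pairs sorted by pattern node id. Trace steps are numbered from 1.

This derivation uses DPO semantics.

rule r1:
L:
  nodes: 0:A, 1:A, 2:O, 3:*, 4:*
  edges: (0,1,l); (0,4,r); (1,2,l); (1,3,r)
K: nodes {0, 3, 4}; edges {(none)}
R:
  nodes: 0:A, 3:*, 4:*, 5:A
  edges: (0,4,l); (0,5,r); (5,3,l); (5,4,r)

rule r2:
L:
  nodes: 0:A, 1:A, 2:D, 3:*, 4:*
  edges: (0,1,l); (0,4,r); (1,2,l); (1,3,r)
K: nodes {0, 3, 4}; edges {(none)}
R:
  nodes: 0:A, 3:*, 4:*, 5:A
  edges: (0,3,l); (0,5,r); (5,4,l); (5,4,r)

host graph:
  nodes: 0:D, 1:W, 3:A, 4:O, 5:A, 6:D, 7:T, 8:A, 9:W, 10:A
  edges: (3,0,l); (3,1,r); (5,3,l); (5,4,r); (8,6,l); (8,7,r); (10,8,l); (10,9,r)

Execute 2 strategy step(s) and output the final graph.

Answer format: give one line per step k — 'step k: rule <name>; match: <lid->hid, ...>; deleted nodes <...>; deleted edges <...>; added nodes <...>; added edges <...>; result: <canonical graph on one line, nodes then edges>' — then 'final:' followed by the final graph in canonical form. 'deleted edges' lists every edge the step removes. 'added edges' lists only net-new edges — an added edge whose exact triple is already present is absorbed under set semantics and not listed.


step 1: rule r2; match: 0->5, 1->3, 2->0, 3->1, 4->4; deleted nodes 0, 3; deleted edges (3,0,l); (3,1,r); (5,3,l); (5,4,r); added nodes 11; added edges (5,1,l); (5,11,r); (11,4,l); (11,4,r); result: nodes: 1:W, 4:O, 5:A, 6:D, 7:T, 8:A, 9:W, 10:A, 11:A edges: (5,1,l); (5,11,r); (8,6,l); (8,7,r); (10,8,l); (10,9,r); (11,4,l); (11,4,r)
step 2: rule r2; match: 0->10, 1->8, 2->6, 3->7, 4->9; deleted nodes 6, 8; deleted edges (8,6,l); (8,7,r); (10,8,l); (10,9,r); added nodes 12; added edges (10,7,l); (10,12,r); (12,9,l); (12,9,r); result: nodes: 1:W, 4:O, 5:A, 7:T, 9:W, 10:A, 11:A, 12:A edges: (5,1,l); (5,11,r); (10,7,l); (10,12,r); (11,4,l); (11,4,r); (12,9,l); (12,9,r)
final:
nodes: 1:W, 4:O, 5:A, 7:T, 9:W, 10:A, 11:A, 12:A
edges: (5,1,l); (5,11,r); (10,7,l); (10,12,r); (11,4,l); (11,4,r); (12,9,l); (12,9,r)


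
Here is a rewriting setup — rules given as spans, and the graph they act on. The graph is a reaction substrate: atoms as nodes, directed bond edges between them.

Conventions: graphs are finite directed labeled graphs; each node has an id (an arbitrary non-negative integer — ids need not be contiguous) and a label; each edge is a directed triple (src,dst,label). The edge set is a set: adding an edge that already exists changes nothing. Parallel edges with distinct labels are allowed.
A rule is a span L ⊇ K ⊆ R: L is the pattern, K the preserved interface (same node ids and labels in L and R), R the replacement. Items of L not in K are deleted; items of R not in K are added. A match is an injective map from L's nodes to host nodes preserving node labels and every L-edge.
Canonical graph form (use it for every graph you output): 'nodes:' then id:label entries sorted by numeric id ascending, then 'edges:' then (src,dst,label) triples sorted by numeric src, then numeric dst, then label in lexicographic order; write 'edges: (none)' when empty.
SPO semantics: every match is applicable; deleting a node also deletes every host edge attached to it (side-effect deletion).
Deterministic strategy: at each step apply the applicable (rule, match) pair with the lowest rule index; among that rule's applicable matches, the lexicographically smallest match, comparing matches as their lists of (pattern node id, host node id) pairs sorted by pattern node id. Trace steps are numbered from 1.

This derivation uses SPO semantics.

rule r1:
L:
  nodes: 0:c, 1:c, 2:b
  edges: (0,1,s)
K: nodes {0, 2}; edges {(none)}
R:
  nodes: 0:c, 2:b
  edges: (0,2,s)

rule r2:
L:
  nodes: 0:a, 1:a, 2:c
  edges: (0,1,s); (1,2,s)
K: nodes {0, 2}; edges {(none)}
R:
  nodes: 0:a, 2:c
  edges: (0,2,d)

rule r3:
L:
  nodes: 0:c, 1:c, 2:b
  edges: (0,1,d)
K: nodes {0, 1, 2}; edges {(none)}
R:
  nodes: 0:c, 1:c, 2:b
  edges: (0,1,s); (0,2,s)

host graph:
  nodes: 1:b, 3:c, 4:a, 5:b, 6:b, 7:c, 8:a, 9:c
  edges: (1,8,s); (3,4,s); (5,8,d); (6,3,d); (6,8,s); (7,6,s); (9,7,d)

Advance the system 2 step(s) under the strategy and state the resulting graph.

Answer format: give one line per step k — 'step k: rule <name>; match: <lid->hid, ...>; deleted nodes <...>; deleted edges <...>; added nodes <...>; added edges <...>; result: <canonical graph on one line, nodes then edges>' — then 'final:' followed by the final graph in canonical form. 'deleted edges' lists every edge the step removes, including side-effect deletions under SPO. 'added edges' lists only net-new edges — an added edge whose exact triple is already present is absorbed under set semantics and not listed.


step 1: rule r3; match: 0->9, 1->7, 2->1; deleted nodes (none); deleted edges (9,7,d); added nodes (none); added edges (9,1,s); (9,7,s); result: nodes: 1:b, 3:c, 4:a, 5:b, 6:b, 7:c, 8:a, 9:c edges: (1,8,s); (3,4,s); (5,8,d); (6,3,d); (6,8,s); (7,6,s); (9,1,s); (9,7,s)
step 2: rule r1; match: 0->9, 1->7, 2->1; deleted nodes 7; deleted edges (7,6,s); (9,7,s); added nodes (none); added edges (none); result: nodes: 1:b, 3:c, 4:a, 5:b, 6:b, 8:a, 9:c edges: (1,8,s); (3,4,s); (5,8,d); (6,3,d); (6,8,s); (9,1,s)
final:
nodes: 1:b, 3:c, 4:a, 5:b, 6:b, 8:a, 9:c
edges: (1,8,s); (3,4,s); (5,8,d); (6,3,d); (6,8,s); (9,1,s)


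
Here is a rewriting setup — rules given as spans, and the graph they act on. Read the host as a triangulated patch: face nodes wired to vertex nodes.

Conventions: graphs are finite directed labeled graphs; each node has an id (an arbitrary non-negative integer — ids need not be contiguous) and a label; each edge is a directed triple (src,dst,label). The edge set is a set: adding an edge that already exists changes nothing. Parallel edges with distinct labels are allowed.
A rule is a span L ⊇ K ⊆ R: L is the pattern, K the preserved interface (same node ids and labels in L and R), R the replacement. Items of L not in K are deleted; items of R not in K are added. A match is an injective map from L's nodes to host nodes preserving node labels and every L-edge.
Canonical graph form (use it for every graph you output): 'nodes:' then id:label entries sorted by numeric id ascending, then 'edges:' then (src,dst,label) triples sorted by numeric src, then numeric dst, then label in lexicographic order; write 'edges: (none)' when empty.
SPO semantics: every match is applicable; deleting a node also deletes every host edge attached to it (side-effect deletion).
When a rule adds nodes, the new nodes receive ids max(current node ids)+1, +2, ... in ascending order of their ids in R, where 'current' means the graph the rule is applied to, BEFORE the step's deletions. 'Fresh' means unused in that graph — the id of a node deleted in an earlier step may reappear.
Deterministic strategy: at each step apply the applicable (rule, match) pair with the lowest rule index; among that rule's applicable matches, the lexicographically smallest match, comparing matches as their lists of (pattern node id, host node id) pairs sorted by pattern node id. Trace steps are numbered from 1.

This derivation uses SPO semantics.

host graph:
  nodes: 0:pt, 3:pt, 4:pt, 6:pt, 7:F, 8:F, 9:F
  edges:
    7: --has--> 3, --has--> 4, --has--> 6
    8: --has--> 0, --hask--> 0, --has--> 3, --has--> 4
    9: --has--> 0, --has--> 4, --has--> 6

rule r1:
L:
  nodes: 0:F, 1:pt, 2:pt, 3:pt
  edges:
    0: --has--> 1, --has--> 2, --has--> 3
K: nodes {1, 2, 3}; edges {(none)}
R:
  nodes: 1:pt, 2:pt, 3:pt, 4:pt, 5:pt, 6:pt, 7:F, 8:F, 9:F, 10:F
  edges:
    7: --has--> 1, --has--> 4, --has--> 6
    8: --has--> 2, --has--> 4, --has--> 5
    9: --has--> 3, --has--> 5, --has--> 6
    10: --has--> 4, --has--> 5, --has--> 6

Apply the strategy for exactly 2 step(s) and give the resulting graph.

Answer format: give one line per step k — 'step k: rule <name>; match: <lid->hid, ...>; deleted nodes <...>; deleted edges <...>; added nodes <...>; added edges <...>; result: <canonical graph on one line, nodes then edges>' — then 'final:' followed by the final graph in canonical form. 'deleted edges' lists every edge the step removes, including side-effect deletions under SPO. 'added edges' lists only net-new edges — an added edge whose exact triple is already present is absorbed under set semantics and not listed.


step 1: rule r1; match: 0->7, 1->3, 2->4, 3->6; deleted nodes 7; deleted edges (7,3,has); (7,4,has); (7,6,has); added nodes 10, 11, 12, 13, 14, 15, 16; added edges (13,3,has); (13,10,has); (13,12,has); (14,4,has); (14,10,has); (14,11,has); (15,6,has); (15,11,has); (15,12,has); (16,10,has); (16,11,has); (16,12,has); result: nodes: 0:pt, 3:pt, 4:pt, 6:pt, 8:F, 9:F, 10:pt, 11:pt, 12:pt, 13:F, 14:F, 15:F, 16:F edges: (8,0,has); (8,0,hask); (8,3,has); (8,4,has); (9,0,has); (9,4,has); (9,6,has); (13,3,has); (13,10,has); (13,12,has); (14,4,has); (14,10,has); (14,11,has); (15,6,has); (15,11,has); (15,12,has); (16,10,has); (16,11,has); (16,12,has)
step 2: rule r1; match: 0->8, 1->0, 2->3, 3->4; deleted nodes 8; deleted edges (8,0,has); (8,0,hask); (8,3,has); (8,4,has); added nodes 17, 18, 19, 20, 21, 22, 23; added edges (20,0,has); (20,17,has); (20,19,has); (21,3,has); (21,17,has); (21,18,has); (22,4,has); (22,18,has); (22,19,has); (23,17,has); (23,18,has); (23,19,has); result: nodes: 0:pt, 3:pt, 4:pt, 6:pt, 9:F, 10:pt, 11:pt, 12:pt, 13:F, 14:F, 15:F, 16:F, 17:pt, 18:pt, 19:pt, 20:F, 21:F, 22:F, 23:F edges: (9,0,has); (9,4,has); (9,6,has); (13,3,has); (13,10,has); (13,12,has); (14,4,has); (14,10,has); (14,11,has); (15,6,has); (15,11,has); (15,12,has); (16,10,has); (16,11,has); (16,12,has); (20,0,has); (20,17,has); (20,19,has); (21,3,has); (21,17,has); (21,18,has); (22,4,has); (22,18,has); (22,19,has); (23,17,has); (23,18,has); (23,19,has)
final:
nodes: 0:pt, 3:pt, 4:pt, 6:pt, 9:F, 10:pt, 11:pt, 12:pt, 13:F, 14:F, 15:F, 16:F, 17:pt, 18:pt, 19:pt, 20:F, 21:F, 22:F, 23:F
edges: (9,0,has); (9,4,has); (9,6,has); (13,3,has); (13,10,has); (13,12,has); (14,4,has); (14,10,has); (14,11,has); (15,6,has); (15,11,has); (15,12,has); (16,10,has); (16,11,has); (16,12,has); (20,0,has); (20,17,has); (20,19,has); (21,3,has); (21,17,has); (21,18,has); (22,4,has); (22,18,has); (22,19,has); (23,17,has); (23,18,has); (23,19,has)


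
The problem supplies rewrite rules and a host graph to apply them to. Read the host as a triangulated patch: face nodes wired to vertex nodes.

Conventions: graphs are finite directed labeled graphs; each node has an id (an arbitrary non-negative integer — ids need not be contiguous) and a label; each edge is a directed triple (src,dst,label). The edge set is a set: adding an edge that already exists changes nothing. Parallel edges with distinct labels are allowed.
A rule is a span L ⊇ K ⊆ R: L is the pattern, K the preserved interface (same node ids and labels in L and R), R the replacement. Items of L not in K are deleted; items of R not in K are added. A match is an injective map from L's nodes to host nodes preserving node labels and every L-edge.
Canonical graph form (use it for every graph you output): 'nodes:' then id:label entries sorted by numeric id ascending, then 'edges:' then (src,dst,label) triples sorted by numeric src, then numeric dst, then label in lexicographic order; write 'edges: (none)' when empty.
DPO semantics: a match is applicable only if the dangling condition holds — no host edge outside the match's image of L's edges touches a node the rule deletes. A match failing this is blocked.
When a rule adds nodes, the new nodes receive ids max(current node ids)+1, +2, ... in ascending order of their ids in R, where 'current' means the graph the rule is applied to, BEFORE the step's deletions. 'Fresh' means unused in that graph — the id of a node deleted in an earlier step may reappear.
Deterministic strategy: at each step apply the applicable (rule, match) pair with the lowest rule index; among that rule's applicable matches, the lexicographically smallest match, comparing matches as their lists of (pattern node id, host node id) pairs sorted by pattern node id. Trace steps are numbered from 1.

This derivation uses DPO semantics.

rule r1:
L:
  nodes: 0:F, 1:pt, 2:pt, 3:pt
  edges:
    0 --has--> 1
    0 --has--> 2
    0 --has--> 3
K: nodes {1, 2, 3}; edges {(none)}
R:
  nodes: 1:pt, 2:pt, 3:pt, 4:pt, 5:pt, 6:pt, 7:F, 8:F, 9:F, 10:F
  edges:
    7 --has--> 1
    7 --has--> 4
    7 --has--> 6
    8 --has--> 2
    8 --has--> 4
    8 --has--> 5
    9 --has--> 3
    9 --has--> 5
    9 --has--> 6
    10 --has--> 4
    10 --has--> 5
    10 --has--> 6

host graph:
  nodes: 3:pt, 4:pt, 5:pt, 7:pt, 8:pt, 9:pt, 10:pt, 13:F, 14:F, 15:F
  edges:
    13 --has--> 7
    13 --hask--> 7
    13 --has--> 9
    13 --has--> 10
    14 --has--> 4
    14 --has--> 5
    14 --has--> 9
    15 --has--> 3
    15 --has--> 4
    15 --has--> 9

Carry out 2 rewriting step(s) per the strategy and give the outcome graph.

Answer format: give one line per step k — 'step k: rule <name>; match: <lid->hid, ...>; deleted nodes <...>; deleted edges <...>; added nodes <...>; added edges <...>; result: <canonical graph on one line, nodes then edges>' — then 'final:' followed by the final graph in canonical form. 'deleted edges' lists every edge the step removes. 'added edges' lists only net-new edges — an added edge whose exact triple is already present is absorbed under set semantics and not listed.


step 1: rule r1; match: 0->14, 1->4, 2->5, 3->9; deleted nodes 14; deleted edges (14,4,has); (14,5,has); (14,9,has); added nodes 16, 17, 18, 19, 20, 21, 22; added edges (19,4,has); (19,16,has); (19,18,has); (20,5,has); (20,16,has); (20,17,has); (21,9,has); (21,17,has); (21,18,has); (22,16,has); (22,17,has); (22,18,has); result: nodes: 3:pt, 4:pt, 5:pt, 7:pt, 8:pt, 9:pt, 10:pt, 13:F, 15:F, 16:pt, 17:pt, 18:pt, 19:F, 20:F, 21:F, 22:F edges: (13,7,has); (13,7,hask); (13,9,has); (13,10,has); (15,3,has); (15,4,has); (15,9,has); (19,4,has); (19,16,has); (19,18,has); (20,5,has); (20,16,has); (20,17,has); (21,9,has); (21,17,has); (21,18,has); (22,16,has); (22,17,has); (22,18,has)
step 2: rule r1; match: 0->15, 1->3, 2->4, 3->9; deleted nodes 15; deleted edges (15,3,has); (15,4,has); (15,9,has); added nodes 23, 24, 25, 26, 27, 28, 29; added edges (26,3,has); (26,23,has); (26,25,has); (27,4,has); (27,23,has); (27,24,has); (28,9,has); (28,24,has); (28,25,has); (29,23,has); (29,24,has); (29,25,has); result: nodes: 3:pt, 4:pt, 5:pt, 7:pt, 8:pt, 9:pt, 10:pt, 13:F, 16:pt, 17:pt, 18:pt, 19:F, 20:F, 21:F, 22:F, 23:pt, 24:pt, 25:pt, 26:F, 27:F, 28:F, 29:F edges: (13,7,has); (13,7,hask); (13,9,has); (13,10,has); (19,4,has); (19,16,has); (19,18,has); (20,5,has); (20,16,has); (20,17,has); (21,9,has); (21,17,has); (21,18,has); (22,16,has); (22,17,has); (22,18,has); (26,3,has); (26,23,has); (26,25,has); (27,4,has); (27,23,has); (27,24,has); (28,9,has); (28,24,has); (28,25,has); (29,23,has); (29,24,has); (29,25,has)
final:
nodes: 3:pt, 4:pt, 5:pt, 7:pt, 8:pt, 9:pt, 10:pt, 13:F, 16:pt, 17:pt, 18:pt, 19:F, 20:F, 21:F, 22:F, 23:pt, 24:pt, 25:pt, 26:F, 27:F, 28:F, 29:F
edges: (13,7,has); (13,7,hask); (13,9,has); (13,10,has); (19,4,has); (19,16,has); (19,18,has); (20,5,has); (20,16,has); (20,17,has); (21,9,has); (21,17,has); (21,18,has); (22,16,has); (22,17,has); (22,18,has); (26,3,has); (26,23,has); (26,25,has); (27,4,has); (27,23,has); (27,24,has); (28,9,has); (28,24,has); (28,25,has); (29,23,has); (29,24,has); (29,25,has)


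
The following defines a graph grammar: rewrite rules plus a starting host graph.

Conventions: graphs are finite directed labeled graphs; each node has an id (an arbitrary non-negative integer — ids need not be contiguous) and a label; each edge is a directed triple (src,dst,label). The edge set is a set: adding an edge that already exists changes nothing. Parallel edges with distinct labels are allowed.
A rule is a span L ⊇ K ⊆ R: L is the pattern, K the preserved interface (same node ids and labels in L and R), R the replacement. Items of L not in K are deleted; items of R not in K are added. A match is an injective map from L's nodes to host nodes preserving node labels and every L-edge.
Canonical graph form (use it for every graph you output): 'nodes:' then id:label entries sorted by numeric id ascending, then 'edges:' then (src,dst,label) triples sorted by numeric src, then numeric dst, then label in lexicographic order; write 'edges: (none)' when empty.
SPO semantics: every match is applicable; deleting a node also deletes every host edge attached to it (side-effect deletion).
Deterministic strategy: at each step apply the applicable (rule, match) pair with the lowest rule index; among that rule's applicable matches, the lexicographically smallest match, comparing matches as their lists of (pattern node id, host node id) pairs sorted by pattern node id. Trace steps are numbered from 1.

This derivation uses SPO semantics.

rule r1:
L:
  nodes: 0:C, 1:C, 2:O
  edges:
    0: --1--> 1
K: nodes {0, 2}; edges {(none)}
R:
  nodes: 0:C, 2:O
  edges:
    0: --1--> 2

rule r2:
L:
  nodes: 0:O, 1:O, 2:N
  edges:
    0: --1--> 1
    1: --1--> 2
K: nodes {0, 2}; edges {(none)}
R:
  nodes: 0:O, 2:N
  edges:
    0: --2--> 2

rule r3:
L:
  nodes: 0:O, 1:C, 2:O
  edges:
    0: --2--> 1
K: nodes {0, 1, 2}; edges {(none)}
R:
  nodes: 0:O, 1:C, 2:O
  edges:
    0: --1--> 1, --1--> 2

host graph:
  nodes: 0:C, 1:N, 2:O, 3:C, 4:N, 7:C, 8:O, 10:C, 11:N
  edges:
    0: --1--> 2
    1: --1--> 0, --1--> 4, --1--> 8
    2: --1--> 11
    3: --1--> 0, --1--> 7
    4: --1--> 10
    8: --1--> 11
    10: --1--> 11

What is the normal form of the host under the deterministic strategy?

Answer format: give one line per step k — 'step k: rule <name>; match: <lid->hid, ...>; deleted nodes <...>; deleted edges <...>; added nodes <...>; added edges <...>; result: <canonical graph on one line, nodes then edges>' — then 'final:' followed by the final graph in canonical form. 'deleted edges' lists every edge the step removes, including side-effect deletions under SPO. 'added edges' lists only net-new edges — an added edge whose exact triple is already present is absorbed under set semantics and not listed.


step 1: rule r1; match: 0->3, 1->0, 2->2; deleted nodes 0; deleted edges (0,2,1); (1,0,1); (3,0,1); added nodes (none); added edges (3,2,1); result: nodes: 1:N, 2:O, 3:C, 4:N, 7:C, 8:O, 10:C, 11:N edges: (1,4,1); (1,8,1); (2,11,1); (3,2,1); (3,7,1); (4,10,1); (8,11,1); (10,11,1)
step 2: rule r1; match: 0->3, 1->7, 2->2; deleted nodes 7; deleted edges (3,7,1); added nodes (none); added edges (none); result: nodes: 1:N, 2:O, 3:C, 4:N, 8:O, 10:C, 11:N edges: (1,4,1); (1,8,1); (2,11,1); (3,2,1); (4,10,1); (8,11,1); (10,11,1)
final:
nodes: 1:N, 2:O, 3:C, 4:N, 8:O, 10:C, 11:N
edges: (1,4,1); (1,8,1); (2,11,1); (3,2,1); (4,10,1); (8,11,1); (10,11,1)


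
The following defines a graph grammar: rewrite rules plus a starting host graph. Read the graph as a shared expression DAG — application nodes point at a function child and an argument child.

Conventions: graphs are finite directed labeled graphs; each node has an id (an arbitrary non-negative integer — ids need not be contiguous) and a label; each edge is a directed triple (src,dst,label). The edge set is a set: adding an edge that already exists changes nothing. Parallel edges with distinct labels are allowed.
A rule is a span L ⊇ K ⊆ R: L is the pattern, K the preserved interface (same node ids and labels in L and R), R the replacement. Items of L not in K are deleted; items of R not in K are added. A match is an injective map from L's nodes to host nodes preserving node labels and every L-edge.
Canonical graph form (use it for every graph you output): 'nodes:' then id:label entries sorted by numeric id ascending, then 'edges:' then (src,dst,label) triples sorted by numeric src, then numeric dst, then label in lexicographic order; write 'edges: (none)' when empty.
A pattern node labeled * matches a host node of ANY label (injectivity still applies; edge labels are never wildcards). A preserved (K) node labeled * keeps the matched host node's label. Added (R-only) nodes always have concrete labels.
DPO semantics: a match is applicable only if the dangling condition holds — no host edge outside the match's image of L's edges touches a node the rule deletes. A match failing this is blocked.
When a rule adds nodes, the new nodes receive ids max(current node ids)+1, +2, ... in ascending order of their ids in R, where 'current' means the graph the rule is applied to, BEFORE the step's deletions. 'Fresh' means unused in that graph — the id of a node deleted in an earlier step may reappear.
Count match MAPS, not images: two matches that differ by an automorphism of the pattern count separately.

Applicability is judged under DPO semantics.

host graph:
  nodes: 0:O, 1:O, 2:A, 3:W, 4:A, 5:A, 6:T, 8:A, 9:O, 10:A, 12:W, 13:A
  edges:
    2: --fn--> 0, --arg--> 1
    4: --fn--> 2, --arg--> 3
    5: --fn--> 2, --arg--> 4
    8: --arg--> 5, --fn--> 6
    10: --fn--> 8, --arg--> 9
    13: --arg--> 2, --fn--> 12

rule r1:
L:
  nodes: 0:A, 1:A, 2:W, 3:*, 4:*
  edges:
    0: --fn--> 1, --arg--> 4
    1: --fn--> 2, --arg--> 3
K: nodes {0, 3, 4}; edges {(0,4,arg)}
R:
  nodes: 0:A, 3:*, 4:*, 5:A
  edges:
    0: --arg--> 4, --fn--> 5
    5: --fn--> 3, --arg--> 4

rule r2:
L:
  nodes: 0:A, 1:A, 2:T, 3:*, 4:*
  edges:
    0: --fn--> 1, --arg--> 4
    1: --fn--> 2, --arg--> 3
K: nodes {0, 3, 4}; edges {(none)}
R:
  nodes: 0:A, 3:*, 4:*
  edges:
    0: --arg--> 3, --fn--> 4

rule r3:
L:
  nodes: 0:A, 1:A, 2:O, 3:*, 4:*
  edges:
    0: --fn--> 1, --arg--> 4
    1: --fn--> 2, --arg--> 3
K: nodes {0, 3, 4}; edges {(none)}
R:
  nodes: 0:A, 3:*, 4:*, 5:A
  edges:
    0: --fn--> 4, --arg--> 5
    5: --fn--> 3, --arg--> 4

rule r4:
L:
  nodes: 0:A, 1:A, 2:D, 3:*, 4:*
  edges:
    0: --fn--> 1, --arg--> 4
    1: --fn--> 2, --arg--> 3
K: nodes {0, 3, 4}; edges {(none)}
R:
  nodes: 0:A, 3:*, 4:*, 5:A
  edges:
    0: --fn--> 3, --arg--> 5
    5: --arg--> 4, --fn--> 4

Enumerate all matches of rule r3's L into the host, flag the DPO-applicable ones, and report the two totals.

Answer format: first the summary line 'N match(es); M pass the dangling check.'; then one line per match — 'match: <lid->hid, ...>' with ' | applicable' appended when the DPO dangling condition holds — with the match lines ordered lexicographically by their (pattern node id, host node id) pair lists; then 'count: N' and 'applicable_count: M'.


2 match(es); 0 pass the dangling check.
match: 0->4, 1->2, 2->0, 3->1, 4->3
match: 0->5, 1->2, 2->0, 3->1, 4->4
count: 2
applicable_count: 0


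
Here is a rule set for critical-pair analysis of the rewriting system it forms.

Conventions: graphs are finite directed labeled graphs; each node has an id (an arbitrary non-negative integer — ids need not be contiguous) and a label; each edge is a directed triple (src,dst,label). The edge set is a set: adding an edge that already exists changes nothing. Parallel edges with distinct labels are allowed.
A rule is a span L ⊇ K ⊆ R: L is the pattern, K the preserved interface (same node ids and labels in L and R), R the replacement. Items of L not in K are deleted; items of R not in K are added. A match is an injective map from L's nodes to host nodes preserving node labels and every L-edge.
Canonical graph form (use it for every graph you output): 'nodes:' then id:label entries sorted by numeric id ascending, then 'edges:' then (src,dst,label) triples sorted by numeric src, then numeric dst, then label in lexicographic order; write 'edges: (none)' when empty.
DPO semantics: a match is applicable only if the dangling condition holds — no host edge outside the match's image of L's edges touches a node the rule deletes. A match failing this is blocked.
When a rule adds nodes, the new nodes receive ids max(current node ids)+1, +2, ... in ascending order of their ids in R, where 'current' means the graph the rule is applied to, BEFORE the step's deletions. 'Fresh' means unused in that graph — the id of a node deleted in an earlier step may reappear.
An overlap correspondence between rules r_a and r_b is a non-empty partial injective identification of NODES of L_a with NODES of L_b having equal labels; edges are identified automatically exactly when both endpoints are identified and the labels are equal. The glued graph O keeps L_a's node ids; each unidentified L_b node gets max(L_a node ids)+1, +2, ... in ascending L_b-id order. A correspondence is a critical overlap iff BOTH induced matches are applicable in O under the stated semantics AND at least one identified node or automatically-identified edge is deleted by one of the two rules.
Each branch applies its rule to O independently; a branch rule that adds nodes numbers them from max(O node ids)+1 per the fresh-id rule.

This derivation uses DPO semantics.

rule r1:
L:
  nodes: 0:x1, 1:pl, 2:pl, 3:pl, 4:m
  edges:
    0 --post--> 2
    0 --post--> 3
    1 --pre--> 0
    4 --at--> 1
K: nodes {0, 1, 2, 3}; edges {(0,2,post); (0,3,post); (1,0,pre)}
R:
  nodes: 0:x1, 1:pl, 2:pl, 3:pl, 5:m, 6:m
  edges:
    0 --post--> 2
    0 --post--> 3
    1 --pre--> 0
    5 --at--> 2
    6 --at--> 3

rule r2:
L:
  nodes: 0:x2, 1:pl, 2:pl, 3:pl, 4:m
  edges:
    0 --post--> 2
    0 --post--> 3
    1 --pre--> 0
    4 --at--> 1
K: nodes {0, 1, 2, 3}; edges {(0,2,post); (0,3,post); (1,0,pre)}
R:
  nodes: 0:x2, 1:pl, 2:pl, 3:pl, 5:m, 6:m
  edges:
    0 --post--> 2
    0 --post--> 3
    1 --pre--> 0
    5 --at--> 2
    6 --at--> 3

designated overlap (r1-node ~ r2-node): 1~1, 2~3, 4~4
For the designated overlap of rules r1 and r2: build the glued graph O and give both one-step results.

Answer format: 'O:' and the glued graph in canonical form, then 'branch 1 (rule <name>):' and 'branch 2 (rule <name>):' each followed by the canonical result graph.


O:
nodes: 0:x1, 1:pl, 2:pl, 3:pl, 4:m, 5:x2, 6:pl
edges: (0,2,post); (0,3,post); (1,0,pre); (1,5,pre); (4,1,at); (5,2,post); (5,6,post)
branch 1 (rule r1):
nodes: 0:x1, 1:pl, 2:pl, 3:pl, 5:x2, 6:pl, 7:m, 8:m
edges: (0,2,post); (0,3,post); (1,0,pre); (1,5,pre); (5,2,post); (5,6,post); (7,2,at); (8,3,at)
branch 2 (rule r2):
nodes: 0:x1, 1:pl, 2:pl, 3:pl, 5:x2, 6:pl, 7:m, 8:m
edges: (0,2,post); (0,3,post); (1,0,pre); (1,5,pre); (5,2,post); (5,6,post); (7,6,at); (8,2,at)


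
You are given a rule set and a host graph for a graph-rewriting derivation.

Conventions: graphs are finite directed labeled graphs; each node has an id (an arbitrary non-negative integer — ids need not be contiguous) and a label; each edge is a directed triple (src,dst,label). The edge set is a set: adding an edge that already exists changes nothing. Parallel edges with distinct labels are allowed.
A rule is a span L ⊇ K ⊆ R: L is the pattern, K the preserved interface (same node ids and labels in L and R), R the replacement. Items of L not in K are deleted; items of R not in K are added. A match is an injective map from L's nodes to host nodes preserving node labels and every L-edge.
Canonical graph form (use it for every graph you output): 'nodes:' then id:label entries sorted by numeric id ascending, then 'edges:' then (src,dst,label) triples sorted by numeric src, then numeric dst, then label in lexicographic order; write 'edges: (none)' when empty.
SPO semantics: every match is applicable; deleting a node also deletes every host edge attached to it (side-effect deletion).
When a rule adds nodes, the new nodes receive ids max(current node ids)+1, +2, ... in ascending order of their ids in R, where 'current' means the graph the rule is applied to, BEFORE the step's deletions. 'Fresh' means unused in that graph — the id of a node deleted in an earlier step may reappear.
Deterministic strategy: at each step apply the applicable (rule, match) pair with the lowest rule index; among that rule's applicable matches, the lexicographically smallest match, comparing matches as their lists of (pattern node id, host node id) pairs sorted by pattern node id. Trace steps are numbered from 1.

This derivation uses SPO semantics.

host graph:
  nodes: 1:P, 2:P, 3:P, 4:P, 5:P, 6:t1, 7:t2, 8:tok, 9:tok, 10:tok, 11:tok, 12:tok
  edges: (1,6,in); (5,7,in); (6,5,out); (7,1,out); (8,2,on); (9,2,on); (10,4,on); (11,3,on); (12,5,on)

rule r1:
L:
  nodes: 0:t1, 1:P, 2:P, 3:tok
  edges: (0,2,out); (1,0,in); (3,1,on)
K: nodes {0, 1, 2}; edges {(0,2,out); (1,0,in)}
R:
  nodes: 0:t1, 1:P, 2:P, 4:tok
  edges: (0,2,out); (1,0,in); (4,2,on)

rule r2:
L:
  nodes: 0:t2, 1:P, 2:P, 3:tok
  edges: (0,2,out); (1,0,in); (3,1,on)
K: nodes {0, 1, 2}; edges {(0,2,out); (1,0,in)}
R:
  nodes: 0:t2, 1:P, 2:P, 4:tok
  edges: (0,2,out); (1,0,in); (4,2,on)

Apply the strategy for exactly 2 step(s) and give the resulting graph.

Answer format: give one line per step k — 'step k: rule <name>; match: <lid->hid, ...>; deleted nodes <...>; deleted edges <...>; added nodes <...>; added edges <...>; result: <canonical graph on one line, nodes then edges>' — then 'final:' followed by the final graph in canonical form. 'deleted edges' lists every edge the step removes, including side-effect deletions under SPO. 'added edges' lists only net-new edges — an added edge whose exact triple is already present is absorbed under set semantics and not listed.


step 1: rule r2; match: 0->7, 1->5, 2->1, 3->12; deleted nodes 12; deleted edges (12,5,on); added nodes 13; added edges (13,1,on); result: nodes: 1:P, 2:P, 3:P, 4:P, 5:P, 6:t1, 7:t2, 8:tok, 9:tok, 10:tok, 11:tok, 13:tok edges: (1,6,in); (5,7,in); (6,5,out); (7,1,out); (8,2,on); (9,2,on); (10,4,on); (11,3,on); (13,1,on)
step 2: rule r1; match: 0->6, 1->1, 2->5, 3->13; deleted nodes 13; deleted edges (13,1,on); added nodes 14; added edges (14,5,on); result: nodes: 1:P, 2:P, 3:P, 4:P, 5:P, 6:t1, 7:t2, 8:tok, 9:tok, 10:tok, 11:tok, 14:tok edges: (1,6,in); (5,7,in); (6,5,out); (7,1,out); (8,2,on); (9,2,on); (10,4,on); (11,3,on); (14,5,on)
final:
nodes: 1:P, 2:P, 3:P, 4:P, 5:P, 6:t1, 7:t2, 8:tok, 9:tok, 10:tok, 11:tok, 14:tok
edges: (1,6,in); (5,7,in); (6,5,out); (7,1,out); (8,2,on); (9,2,on); (10,4,on); (11,3,on); (14,5,on)


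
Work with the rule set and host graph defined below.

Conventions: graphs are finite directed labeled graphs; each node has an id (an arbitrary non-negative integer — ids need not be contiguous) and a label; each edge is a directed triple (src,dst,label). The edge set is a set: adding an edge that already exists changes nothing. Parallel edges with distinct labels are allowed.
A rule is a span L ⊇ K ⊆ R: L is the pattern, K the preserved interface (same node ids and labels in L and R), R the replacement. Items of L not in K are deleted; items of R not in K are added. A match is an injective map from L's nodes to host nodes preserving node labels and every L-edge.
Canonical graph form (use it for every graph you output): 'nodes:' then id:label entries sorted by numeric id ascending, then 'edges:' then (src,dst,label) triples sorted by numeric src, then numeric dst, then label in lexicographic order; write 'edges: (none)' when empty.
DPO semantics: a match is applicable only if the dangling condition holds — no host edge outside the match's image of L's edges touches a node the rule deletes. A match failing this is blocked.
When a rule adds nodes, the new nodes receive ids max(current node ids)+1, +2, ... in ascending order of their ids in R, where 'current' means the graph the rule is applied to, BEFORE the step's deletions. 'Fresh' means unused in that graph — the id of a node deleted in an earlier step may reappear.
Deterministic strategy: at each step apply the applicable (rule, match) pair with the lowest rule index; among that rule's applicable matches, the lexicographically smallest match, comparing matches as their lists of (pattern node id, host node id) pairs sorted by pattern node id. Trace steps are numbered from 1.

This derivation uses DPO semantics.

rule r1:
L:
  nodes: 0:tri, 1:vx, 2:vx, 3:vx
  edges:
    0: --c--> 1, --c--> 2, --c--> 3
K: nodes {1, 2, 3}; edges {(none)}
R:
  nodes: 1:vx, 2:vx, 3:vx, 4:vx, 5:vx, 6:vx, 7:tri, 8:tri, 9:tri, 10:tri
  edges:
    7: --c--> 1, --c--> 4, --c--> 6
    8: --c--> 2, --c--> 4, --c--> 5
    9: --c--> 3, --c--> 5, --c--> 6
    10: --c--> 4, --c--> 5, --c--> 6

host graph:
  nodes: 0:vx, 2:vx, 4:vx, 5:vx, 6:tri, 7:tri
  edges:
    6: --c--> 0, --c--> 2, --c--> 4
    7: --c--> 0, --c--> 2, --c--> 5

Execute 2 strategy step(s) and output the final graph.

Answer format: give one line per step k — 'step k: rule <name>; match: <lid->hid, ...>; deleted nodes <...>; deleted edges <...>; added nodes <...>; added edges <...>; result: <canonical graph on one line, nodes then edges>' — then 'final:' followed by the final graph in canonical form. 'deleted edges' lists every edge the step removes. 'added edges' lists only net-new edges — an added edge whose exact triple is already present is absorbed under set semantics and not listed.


step 1: rule r1; match: 0->6, 1->0, 2->2, 3->4; deleted nodes 6; deleted edges (6,0,c); (6,2,c); (6,4,c); added nodes 8, 9, 10, 11, 12, 13, 14; added edges (11,0,c); (11,8,c); (11,10,c); (12,2,c); (12,8,c); (12,9,c); (13,4,c); (13,9,c); (13,10,c); (14,8,c); (14,9,c); (14,10,c); result: nodes: 0:vx, 2:vx, 4:vx, 5:vx, 7:tri, 8:vx, 9:vx, 10:vx, 11:tri, 12:tri, 13:tri, 14:tri edges: (7,0,c); (7,2,c); (7,5,c); (11,0,c); (11,8,c); (11,10,c); (12,2,c); (12,8,c); (12,9,c); (13,4,c); (13,9,c); (13,10,c); (14,8,c); (14,9,c); (14,10,c)
step 2: rule r1; match: 0->7, 1->0, 2->2, 3->5; deleted nodes 7; deleted edges (7,0,c); (7,2,c); (7,5,c); added nodes 15, 16, 17, 18, 19, 20, 21; added edges (18,0,c); (18,15,c); (18,17,c); (19,2,c); (19,15,c); (19,16,c); (20,5,c); (20,16,c); (20,17,c); (21,15,c); (21,16,c); (21,17,c); result: nodes: 0:vx, 2:vx, 4:vx, 5:vx, 8:vx, 9:vx, 10:vx, 11:tri, 12:tri, 13:tri, 14:tri, 15:vx, 16:vx, 17:vx, 18:tri, 19:tri, 20:tri, 21:tri edges: (11,0,c); (11,8,c); (11,10,c); (12,2,c); (12,8,c); (12,9,c); (13,4,c); (13,9,c); (13,10,c); (14,8,c); (14,9,c); (14,10,c); (18,0,c); (18,15,c); (18,17,c); (19,2,c); (19,15,c); (19,16,c); (20,5,c); (20,16,c); (20,17,c); (21,15,c); (21,16,c); (21,17,c)
final:
nodes: 0:vx, 2:vx, 4:vx, 5:vx, 8:vx, 9:vx, 10:vx, 11:tri, 12:tri, 13:tri, 14:tri, 15:vx, 16:vx, 17:vx, 18:tri, 19:tri, 20:tri, 21:tri
edges: (11,0,c); (11,8,c); (11,10,c); (12,2,c); (12,8,c); (12,9,c); (13,4,c); (13,9,c); (13,10,c); (14,8,c); (14,9,c); (14,10,c); (18,0,c); (18,15,c); (18,17,c); (19,2,c); (19,15,c); (19,16,c); (20,5,c); (20,16,c); (20,17,c); (21,15,c); (21,16,c); (21,17,c)


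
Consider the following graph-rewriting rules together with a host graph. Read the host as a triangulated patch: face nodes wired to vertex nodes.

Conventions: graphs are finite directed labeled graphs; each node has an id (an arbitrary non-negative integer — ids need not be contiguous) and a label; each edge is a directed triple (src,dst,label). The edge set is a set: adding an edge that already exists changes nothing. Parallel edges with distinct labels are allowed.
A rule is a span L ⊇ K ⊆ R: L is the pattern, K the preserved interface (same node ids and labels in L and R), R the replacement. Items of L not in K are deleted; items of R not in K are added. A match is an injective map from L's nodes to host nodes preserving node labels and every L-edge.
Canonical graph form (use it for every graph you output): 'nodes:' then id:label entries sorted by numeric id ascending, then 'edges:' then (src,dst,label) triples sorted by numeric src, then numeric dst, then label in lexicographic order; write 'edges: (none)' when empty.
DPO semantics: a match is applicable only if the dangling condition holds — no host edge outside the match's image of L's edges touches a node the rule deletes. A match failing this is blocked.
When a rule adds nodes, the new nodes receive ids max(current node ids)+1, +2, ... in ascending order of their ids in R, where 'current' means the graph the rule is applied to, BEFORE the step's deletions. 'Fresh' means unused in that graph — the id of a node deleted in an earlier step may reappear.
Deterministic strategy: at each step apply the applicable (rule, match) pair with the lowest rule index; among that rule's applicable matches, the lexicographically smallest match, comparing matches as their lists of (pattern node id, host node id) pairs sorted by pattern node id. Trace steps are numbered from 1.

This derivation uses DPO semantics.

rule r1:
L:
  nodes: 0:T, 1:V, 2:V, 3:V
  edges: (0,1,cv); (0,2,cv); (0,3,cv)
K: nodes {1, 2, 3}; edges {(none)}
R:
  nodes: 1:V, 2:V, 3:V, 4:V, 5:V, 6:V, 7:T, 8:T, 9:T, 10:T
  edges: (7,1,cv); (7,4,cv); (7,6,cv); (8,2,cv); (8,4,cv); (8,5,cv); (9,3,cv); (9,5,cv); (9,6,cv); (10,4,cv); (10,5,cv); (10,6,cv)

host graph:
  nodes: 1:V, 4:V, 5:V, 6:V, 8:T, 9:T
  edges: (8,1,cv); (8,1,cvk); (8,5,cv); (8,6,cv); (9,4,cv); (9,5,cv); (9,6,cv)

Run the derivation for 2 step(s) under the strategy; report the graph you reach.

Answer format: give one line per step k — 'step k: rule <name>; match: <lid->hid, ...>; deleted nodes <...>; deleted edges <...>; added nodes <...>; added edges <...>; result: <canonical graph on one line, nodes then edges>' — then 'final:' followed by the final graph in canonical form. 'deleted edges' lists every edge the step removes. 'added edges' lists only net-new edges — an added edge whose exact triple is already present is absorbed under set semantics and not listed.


step 1: rule r1; match: 0->9, 1->4, 2->5, 3->6; deleted nodes 9; deleted edges (9,4,cv); (9,5,cv); (9,6,cv); added nodes 10, 11, 12, 13, 14, 15, 16; added edges (13,4,cv); (13,10,cv); (13,12,cv); (14,5,cv); (14,10,cv); (14,11,cv); (15,6,cv); (15,11,cv); (15,12,cv); (16,10,cv); (16,11,cv); (16,12,cv); result: nodes: 1:V, 4:V, 5:V, 6:V, 8:T, 10:V, 11:V, 12:V, 13:T, 14:T, 15:T, 16:T edges: (8,1,cv); (8,1,cvk); (8,5,cv); (8,6,cv); (13,4,cv); (13,10,cv); (13,12,cv); (14,5,cv); (14,10,cv); (14,11,cv); (15,6,cv); (15,11,cv); (15,12,cv); (16,10,cv); (16,11,cv); (16,12,cv)
step 2: rule r1; match: 0->13, 1->4, 2->10, 3->12; deleted nodes 13; deleted edges (13,4,cv); (13,10,cv); (13,12,cv); added nodes 17, 18, 19, 20, 21, 22, 23; added edges (20,4,cv); (20,17,cv); (20,19,cv); (21,10,cv); (21,17,cv); (21,18,cv); (22,12,cv); (22,18,cv); (22,19,cv); (23,17,cv); (23,18,cv); (23,19,cv); result: nodes: 1:V, 4:V, 5:V, 6:V, 8:T, 10:V, 11:V, 12:V, 14:T, 15:T, 16:T, 17:V, 18:V, 19:V, 20:T, 21:T, 22:T, 23:T edges: (8,1,cv); (8,1,cvk); (8,5,cv); (8,6,cv); (14,5,cv); (14,10,cv); (14,11,cv); (15,6,cv); (15,11,cv); (15,12,cv); (16,10,cv); (16,11,cv); (16,12,cv); (20,4,cv); (20,17,cv); (20,19,cv); (21,10,cv); (21,17,cv); (21,18,cv); (22,12,cv); (22,18,cv); (22,19,cv); (23,17,cv); (23,18,cv); (23,19,cv)
final:
nodes: 1:V, 4:V, 5:V, 6:V, 8:T, 10:V, 11:V, 12:V, 14:T, 15:T, 16:T, 17:V, 18:V, 19:V, 20:T, 21:T, 22:T, 23:T
edges: (8,1,cv); (8,1,cvk); (8,5,cv); (8,6,cv); (14,5,cv); (14,10,cv); (14,11,cv); (15,6,cv); (15,11,cv); (15,12,cv); (16,10,cv); (16,11,cv); (16,12,cv); (20,4,cv); (20,17,cv); (20,19,cv); (21,10,cv); (21,17,cv); (21,18,cv); (22,12,cv); (22,18,cv); (22,19,cv); (23,17,cv); (23,18,cv); (23,19,cv)
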